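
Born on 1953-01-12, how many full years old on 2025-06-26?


Birth: 1953-01-12
Reference: 2025-06-26
Year difference: 2025 - 1953 = 72

72 years old


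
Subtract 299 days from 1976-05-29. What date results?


Start: 1976-05-29, subtract 299 days
Back 29 days from May 29 reaches April 30, 1976 -> 270 left
April 1976 has 30 days -> back to March 31, 1976 -> 240 left
March 1976 has 31 days -> back to February 29, 1976 -> 209 left
February 1976 has 29 days -> back to January 31, 1976 -> 180 left
January 1976 has 31 days -> back to December 31, 1975 -> 149 left
December 1975 has 31 days -> back to November 30, 1975 -> 118 left
November 1975 has 30 days -> back to October 31, 1975 -> 88 left
October 1975 has 31 days -> back to September 30, 1975 -> 57 left
September 1975 has 30 days -> back to August 31, 1975 -> 27 left
August 1975: 31 - 27 = 4 -> lands on August 4

Result: 1975-08-04


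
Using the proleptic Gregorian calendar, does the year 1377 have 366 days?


Gregorian leap year rule: divisible by 4, but not by 100, unless also by 400.
1377 is not divisible by 4 -> not a leap year

No


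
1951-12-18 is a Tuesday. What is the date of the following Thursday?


Current: Tuesday
Target: Thursday
Days ahead: 2

Next Thursday: 1951-12-20


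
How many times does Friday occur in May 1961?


May 1961 has 31 days
Anchor: Jan 1, 1961. With p = 1961 - 1 = 1960: (p + p//4 - p//100 + p//400) mod 7 = (1960 + 490 - 19 + 4) mod 7 = 2435 mod 7 = 6 -> Sunday (Mon=0 ... Sun=6)
Days before May (Jan-Apr): 120; May 1 index = (6 + 120) mod 7 = 0 -> Monday
First Friday is May 5
Fridays: 5, 12, 19, 26

4 Fridays


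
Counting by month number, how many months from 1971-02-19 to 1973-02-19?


From February 1971 to February 1973
2 years * 12 = 24 months = 24

24 months


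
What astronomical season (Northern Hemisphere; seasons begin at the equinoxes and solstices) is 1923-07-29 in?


Date: July 29
Astronomical Summer (approx.; exact equinox/solstice day varies by year): June 21 to September 21
July 29 falls within the Summer window

Summer


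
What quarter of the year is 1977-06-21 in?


Month: June (month 6)
Q1: Jan-Mar, Q2: Apr-Jun, Q3: Jul-Sep, Q4: Oct-Dec

Q2


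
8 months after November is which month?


November is month 11
11 + 8 = 19; wrap: 19 - 12 = 7

July


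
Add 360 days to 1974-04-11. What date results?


Start: 1974-04-11, add 360 days
April 1974 has 30 days: 30 - 11 = 19 days to April 30 -> 341 left
May 1974 has 31 days -> 310 left
June 1974 has 30 days -> 280 left
July 1974 has 31 days -> 249 left
August 1974 has 31 days -> 218 left
September 1974 has 30 days -> 188 left
October 1974 has 31 days -> 157 left
November 1974 has 30 days -> 127 left
December 1974 has 31 days -> 96 left
January 1975 has 31 days -> 65 left
February 1975 has 28 days -> 37 left
March 1975 has 31 days -> 6 left
April 1975: 6 <= 30 -> lands on April 6

Result: 1975-04-06


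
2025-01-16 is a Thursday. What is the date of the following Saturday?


Current: Thursday
Target: Saturday
Days ahead: 2

Next Saturday: 2025-01-18


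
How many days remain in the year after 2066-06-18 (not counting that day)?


Day of year: 169 of 365
Remaining = 365 - 169

196 days


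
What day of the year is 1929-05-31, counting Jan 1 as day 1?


Date: May 31, 1929
Days in months 1 through 4: 120
Plus 31 days in May

Day of year: 151


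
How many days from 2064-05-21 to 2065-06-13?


From 2064-05-21 to 2065-06-13
2064-05-21: days before May = 31 + 29 + 31 + 30 = 121 (2064 is a leap year); day of year = 121 + 21 = 142
2065-06-13: days before June = 31 + 28 + 31 + 30 + 31 = 151 (2065 is not a leap year); day of year = 151 + 13 = 164
Rest of 2064: 366 - 142 = 224
Total = 224 + 164 = 388

388 days


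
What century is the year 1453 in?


Century = (year - 1) // 100 + 1
= (1453 - 1) // 100 + 1
= 1452 // 100 + 1
= 14 + 1

15th century


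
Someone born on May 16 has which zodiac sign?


Date: May 16
Conventional tropical zodiac dates: Taurus from April 20 onward; Gemini starts May 21
May 16 falls within the Taurus range

Taurus


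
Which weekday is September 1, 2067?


Target: September 1, 2067
Anchor: Jan 1, 2067. With p = 2067 - 1 = 2066: (p + p//4 - p//100 + p//400) mod 7 = (2066 + 516 - 20 + 5) mod 7 = 2567 mod 7 = 5 -> Saturday (Mon=0 ... Sun=6)
Days before September (Jan-Aug): 243 days
Weekday index = (5 + 243) mod 7 = 3

Thursday


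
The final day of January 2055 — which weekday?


January 2055 has 31 days
Anchor: Jan 1, 2055. With p = 2055 - 1 = 2054: (p + p//4 - p//100 + p//400) mod 7 = (2054 + 513 - 20 + 5) mod 7 = 2552 mod 7 = 4 -> Friday (Mon=0 ... Sun=6)
January 1 is the anchor itself -> Friday
Last day offset: 31 - 1 = 30 days
Weekday index = (4 + 30) mod 7 = 6

Sunday, January 31


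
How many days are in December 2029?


December 2029

31 days


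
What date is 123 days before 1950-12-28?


Start: 1950-12-28, subtract 123 days
Back 28 days from December 28 reaches November 30, 1950 -> 95 left
November 1950 has 30 days -> back to October 31, 1950 -> 65 left
October 1950 has 31 days -> back to September 30, 1950 -> 34 left
September 1950 has 30 days -> back to August 31, 1950 -> 4 left
August 1950: 31 - 4 = 27 -> lands on August 27

Result: 1950-08-27


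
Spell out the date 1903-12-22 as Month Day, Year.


ISO 1903-12-22 parses as year=1903, month=12, day=22
Month 12 -> December

December 22, 1903


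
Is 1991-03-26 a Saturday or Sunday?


Anchor: Jan 1, 1991. With p = 1991 - 1 = 1990: (p + p//4 - p//100 + p//400) mod 7 = (1990 + 497 - 19 + 4) mod 7 = 2472 mod 7 = 1 -> Tuesday (Mon=0 ... Sun=6)
Day of year: 85; offset = 84
Weekday index = (1 + 84) mod 7 = 1 -> Tuesday
Weekend days: Saturday, Sunday

No


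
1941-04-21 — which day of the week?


Date: April 21, 1941
Anchor: Jan 1, 1941. With p = 1941 - 1 = 1940: (p + p//4 - p//100 + p//400) mod 7 = (1940 + 485 - 19 + 4) mod 7 = 2410 mod 7 = 2 -> Wednesday (Mon=0 ... Sun=6)
Days before April (Jan-Mar): 90; offset = 90 + 21 - 1 = 110
Weekday index = (2 + 110) mod 7 = 0

Day of the week: Monday


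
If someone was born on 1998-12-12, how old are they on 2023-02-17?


Birth: 1998-12-12
Reference: 2023-02-17
Year difference: 2023 - 1998 = 25
Birthday not yet reached in 2023, subtract 1

24 years old


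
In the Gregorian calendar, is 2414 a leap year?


Gregorian leap year rule: divisible by 4, but not by 100, unless also by 400.
2414 is not divisible by 4 -> not a leap year

No


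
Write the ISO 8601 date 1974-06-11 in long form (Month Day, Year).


ISO 1974-06-11 parses as year=1974, month=06, day=11
Month 6 -> June

June 11, 1974


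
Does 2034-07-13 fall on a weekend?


Anchor: Jan 1, 2034. With p = 2034 - 1 = 2033: (p + p//4 - p//100 + p//400) mod 7 = (2033 + 508 - 20 + 5) mod 7 = 2526 mod 7 = 6 -> Sunday (Mon=0 ... Sun=6)
Day of year: 194; offset = 193
Weekday index = (6 + 193) mod 7 = 3 -> Thursday
Weekend days: Saturday, Sunday

No


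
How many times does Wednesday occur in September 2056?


September 2056 has 30 days
Anchor: Jan 1, 2056. With p = 2056 - 1 = 2055: (p + p//4 - p//100 + p//400) mod 7 = (2055 + 513 - 20 + 5) mod 7 = 2553 mod 7 = 5 -> Saturday (Mon=0 ... Sun=6)
Days before September (Jan-Aug): 244; September 1 index = (5 + 244) mod 7 = 4 -> Friday
First Wednesday is September 6
Wednesdays: 6, 13, 20, 27

4 Wednesdays


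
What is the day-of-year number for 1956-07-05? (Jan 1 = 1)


Date: July 5, 1956
Days in months 1 through 6: 182
Plus 5 days in July

Day of year: 187


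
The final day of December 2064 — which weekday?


December 2064 has 31 days
Anchor: Jan 1, 2064. With p = 2064 - 1 = 2063: (p + p//4 - p//100 + p//400) mod 7 = (2063 + 515 - 20 + 5) mod 7 = 2563 mod 7 = 1 -> Tuesday (Mon=0 ... Sun=6)
Days before December (Jan-Nov): 335; December 1 index = (1 + 335) mod 7 = 0 -> Monday
Last day offset: 31 - 1 = 30 days
Weekday index = (0 + 30) mod 7 = 2

Wednesday, December 31


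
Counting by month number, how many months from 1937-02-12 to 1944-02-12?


From February 1937 to February 1944
7 years * 12 = 84 months = 84

84 months


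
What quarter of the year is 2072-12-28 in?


Month: December (month 12)
Q1: Jan-Mar, Q2: Apr-Jun, Q3: Jul-Sep, Q4: Oct-Dec

Q4


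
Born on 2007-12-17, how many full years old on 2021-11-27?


Birth: 2007-12-17
Reference: 2021-11-27
Year difference: 2021 - 2007 = 14
Birthday not yet reached in 2021, subtract 1

13 years old


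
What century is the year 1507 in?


Century = (year - 1) // 100 + 1
= (1507 - 1) // 100 + 1
= 1506 // 100 + 1
= 15 + 1

16th century


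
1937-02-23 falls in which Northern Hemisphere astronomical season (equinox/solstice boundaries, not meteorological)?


Date: February 23
Astronomical Winter (approx.; exact equinox/solstice day varies by year): December 21 to March 19
February 23 falls within the Winter window

Winter


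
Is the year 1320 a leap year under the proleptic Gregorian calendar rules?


Gregorian leap year rule: divisible by 4, but not by 100, unless also by 400.
1320 is divisible by 4 but not 100 -> leap year

Yes


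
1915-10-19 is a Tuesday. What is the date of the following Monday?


Current: Tuesday
Target: Monday
Days ahead: 6

Next Monday: 1915-10-25


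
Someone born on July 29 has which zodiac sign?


Date: July 29
Conventional tropical zodiac dates: Leo from July 23 onward; Virgo starts August 23
July 29 falls within the Leo range

Leo


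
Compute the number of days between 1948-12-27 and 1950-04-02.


From 1948-12-27 to 1950-04-02
1948-12-27: days before December = 31 + 29 + 31 + 30 + 31 + 30 + 31 + 31 + 30 + 31 + 30 = 335 (1948 is a leap year); day of year = 335 + 27 = 362
1950-04-02: days before April = 31 + 28 + 31 = 90 (1950 is not a leap year); day of year = 90 + 2 = 92
Rest of 1948: 366 - 362 = 4
Full years 1949 (365): 365
Total = 4 + 365 + 92 = 461

461 days


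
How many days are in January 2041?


January 2041

31 days


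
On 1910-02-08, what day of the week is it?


Date: February 8, 1910
Anchor: Jan 1, 1910. With p = 1910 - 1 = 1909: (p + p//4 - p//100 + p//400) mod 7 = (1909 + 477 - 19 + 4) mod 7 = 2371 mod 7 = 5 -> Saturday (Mon=0 ... Sun=6)
Days before February (Jan): 31; offset = 31 + 8 - 1 = 38
Weekday index = (5 + 38) mod 7 = 1

Day of the week: Tuesday


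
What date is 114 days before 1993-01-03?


Start: 1993-01-03, subtract 114 days
Back 3 days from January 3 reaches December 31, 1992 -> 111 left
December 1992 has 31 days -> back to November 30, 1992 -> 80 left
November 1992 has 30 days -> back to October 31, 1992 -> 50 left
October 1992 has 31 days -> back to September 30, 1992 -> 19 left
September 1992: 30 - 19 = 11 -> lands on September 11

Result: 1992-09-11


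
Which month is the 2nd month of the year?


Month 2 of 12

February


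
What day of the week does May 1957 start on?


Target: May 1, 1957
Anchor: Jan 1, 1957. With p = 1957 - 1 = 1956: (p + p//4 - p//100 + p//400) mod 7 = (1956 + 489 - 19 + 4) mod 7 = 2430 mod 7 = 1 -> Tuesday (Mon=0 ... Sun=6)
Days before May (Jan-Apr): 120 days
Weekday index = (1 + 120) mod 7 = 2

Wednesday


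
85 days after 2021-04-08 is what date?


Start: 2021-04-08, add 85 days
April 2021 has 30 days: 30 - 8 = 22 days to April 30 -> 63 left
May 2021 has 31 days -> 32 left
June 2021 has 30 days -> 2 left
July 2021: 2 <= 31 -> lands on July 2

Result: 2021-07-02


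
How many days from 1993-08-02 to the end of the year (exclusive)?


Day of year: 214 of 365
Remaining = 365 - 214

151 days


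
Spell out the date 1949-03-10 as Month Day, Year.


ISO 1949-03-10 parses as year=1949, month=03, day=10
Month 3 -> March

March 10, 1949


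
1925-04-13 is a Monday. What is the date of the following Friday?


Current: Monday
Target: Friday
Days ahead: 4

Next Friday: 1925-04-17


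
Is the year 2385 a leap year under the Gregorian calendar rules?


Gregorian leap year rule: divisible by 4, but not by 100, unless also by 400.
2385 is not divisible by 4 -> not a leap year

No


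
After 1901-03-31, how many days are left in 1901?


Day of year: 90 of 365
Remaining = 365 - 90

275 days


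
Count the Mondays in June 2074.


June 2074 has 30 days
Anchor: Jan 1, 2074. With p = 2074 - 1 = 2073: (p + p//4 - p//100 + p//400) mod 7 = (2073 + 518 - 20 + 5) mod 7 = 2576 mod 7 = 0 -> Monday (Mon=0 ... Sun=6)
Days before June (Jan-May): 151; June 1 index = (0 + 151) mod 7 = 4 -> Friday
First Monday is June 4
Mondays: 4, 11, 18, 25

4 Mondays


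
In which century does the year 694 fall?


Century = (year - 1) // 100 + 1
= (694 - 1) // 100 + 1
= 693 // 100 + 1
= 6 + 1

7th century


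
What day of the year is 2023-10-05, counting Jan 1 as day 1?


Date: October 5, 2023
Days in months 1 through 9: 273
Plus 5 days in October

Day of year: 278


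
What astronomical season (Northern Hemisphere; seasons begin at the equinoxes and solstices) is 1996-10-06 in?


Date: October 6
Astronomical Autumn (approx.; exact equinox/solstice day varies by year): September 22 to December 20
October 6 falls within the Autumn window

Autumn


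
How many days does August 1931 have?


August 1931

31 days


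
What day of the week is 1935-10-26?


Date: October 26, 1935
Anchor: Jan 1, 1935. With p = 1935 - 1 = 1934: (p + p//4 - p//100 + p//400) mod 7 = (1934 + 483 - 19 + 4) mod 7 = 2402 mod 7 = 1 -> Tuesday (Mon=0 ... Sun=6)
Days before October (Jan-Sep): 273; offset = 273 + 26 - 1 = 298
Weekday index = (1 + 298) mod 7 = 5

Day of the week: Saturday


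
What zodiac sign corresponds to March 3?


Date: March 3
Conventional tropical zodiac dates: Pisces from February 19 onward; Aries starts March 21
March 3 falls within the Pisces range

Pisces


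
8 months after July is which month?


July is month 7
7 + 8 = 15; wrap: 15 - 12 = 3

March


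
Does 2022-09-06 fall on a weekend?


Anchor: Jan 1, 2022. With p = 2022 - 1 = 2021: (p + p//4 - p//100 + p//400) mod 7 = (2021 + 505 - 20 + 5) mod 7 = 2511 mod 7 = 5 -> Saturday (Mon=0 ... Sun=6)
Day of year: 249; offset = 248
Weekday index = (5 + 248) mod 7 = 1 -> Tuesday
Weekend days: Saturday, Sunday

No


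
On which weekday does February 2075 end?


February 2075 has 28 days
Anchor: Jan 1, 2075. With p = 2075 - 1 = 2074: (p + p//4 - p//100 + p//400) mod 7 = (2074 + 518 - 20 + 5) mod 7 = 2577 mod 7 = 1 -> Tuesday (Mon=0 ... Sun=6)
Days before February (Jan): 31; February 1 index = (1 + 31) mod 7 = 4 -> Friday
Last day offset: 28 - 1 = 27 days
Weekday index = (4 + 27) mod 7 = 3

Thursday, February 28


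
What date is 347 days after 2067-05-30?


Start: 2067-05-30, add 347 days
May 2067 has 31 days: 31 - 30 = 1 day to May 31 -> 346 left
June 2067 has 30 days -> 316 left
July 2067 has 31 days -> 285 left
August 2067 has 31 days -> 254 left
September 2067 has 30 days -> 224 left
October 2067 has 31 days -> 193 left
November 2067 has 30 days -> 163 left
December 2067 has 31 days -> 132 left
January 2068 has 31 days -> 101 left
February 2068 has 29 days -> 72 left
March 2068 has 31 days -> 41 left
April 2068 has 30 days -> 11 left
May 2068: 11 <= 31 -> lands on May 11

Result: 2068-05-11


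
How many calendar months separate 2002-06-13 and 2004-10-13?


From June 2002 to October 2004
2 years * 12 = 24 months, plus 4 months = 28

28 months


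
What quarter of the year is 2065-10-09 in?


Month: October (month 10)
Q1: Jan-Mar, Q2: Apr-Jun, Q3: Jul-Sep, Q4: Oct-Dec

Q4


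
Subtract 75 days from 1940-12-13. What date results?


Start: 1940-12-13, subtract 75 days
Back 13 days from December 13 reaches November 30, 1940 -> 62 left
November 1940 has 30 days -> back to October 31, 1940 -> 32 left
October 1940 has 31 days -> back to September 30, 1940 -> 1 left
September 1940: 30 - 1 = 29 -> lands on September 29

Result: 1940-09-29


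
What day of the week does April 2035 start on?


Target: April 1, 2035
Anchor: Jan 1, 2035. With p = 2035 - 1 = 2034: (p + p//4 - p//100 + p//400) mod 7 = (2034 + 508 - 20 + 5) mod 7 = 2527 mod 7 = 0 -> Monday (Mon=0 ... Sun=6)
Days before April (Jan-Mar): 90 days
Weekday index = (0 + 90) mod 7 = 6

Sunday


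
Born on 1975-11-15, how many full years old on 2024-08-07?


Birth: 1975-11-15
Reference: 2024-08-07
Year difference: 2024 - 1975 = 49
Birthday not yet reached in 2024, subtract 1

48 years old


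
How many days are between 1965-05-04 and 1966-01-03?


From 1965-05-04 to 1966-01-03
1965-05-04: days before May = 31 + 28 + 31 + 30 = 120 (1965 is not a leap year); day of year = 120 + 4 = 124
1966-01-03: day of year = 3
Rest of 1965: 365 - 124 = 241
Total = 241 + 3 = 244

244 days


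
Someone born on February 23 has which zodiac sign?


Date: February 23
Conventional tropical zodiac dates: Pisces from February 19 onward; Aries starts March 21
February 23 falls within the Pisces range

Pisces


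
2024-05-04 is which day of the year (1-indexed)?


Date: May 4, 2024
Days in months 1 through 4: 121
Plus 4 days in May

Day of year: 125


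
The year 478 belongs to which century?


Century = (year - 1) // 100 + 1
= (478 - 1) // 100 + 1
= 477 // 100 + 1
= 4 + 1

5th century


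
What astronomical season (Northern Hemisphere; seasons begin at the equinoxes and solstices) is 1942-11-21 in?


Date: November 21
Astronomical Autumn (approx.; exact equinox/solstice day varies by year): September 22 to December 20
November 21 falls within the Autumn window

Autumn


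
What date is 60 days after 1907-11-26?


Start: 1907-11-26, add 60 days
November 1907 has 30 days: 30 - 26 = 4 days to November 30 -> 56 left
December 1907 has 31 days -> 25 left
January 1908: 25 <= 31 -> lands on January 25

Result: 1908-01-25


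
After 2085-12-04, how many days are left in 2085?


Day of year: 338 of 365
Remaining = 365 - 338

27 days


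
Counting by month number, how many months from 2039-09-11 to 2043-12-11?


From September 2039 to December 2043
4 years * 12 = 48 months, plus 3 months = 51

51 months


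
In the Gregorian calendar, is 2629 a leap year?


Gregorian leap year rule: divisible by 4, but not by 100, unless also by 400.
2629 is not divisible by 4 -> not a leap year

No


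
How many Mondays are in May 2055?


May 2055 has 31 days
Anchor: Jan 1, 2055. With p = 2055 - 1 = 2054: (p + p//4 - p//100 + p//400) mod 7 = (2054 + 513 - 20 + 5) mod 7 = 2552 mod 7 = 4 -> Friday (Mon=0 ... Sun=6)
Days before May (Jan-Apr): 120; May 1 index = (4 + 120) mod 7 = 5 -> Saturday
First Monday is May 3
Mondays: 3, 10, 17, 24, 31

5 Mondays


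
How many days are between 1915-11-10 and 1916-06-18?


From 1915-11-10 to 1916-06-18
1915-11-10: days before November = 31 + 28 + 31 + 30 + 31 + 30 + 31 + 31 + 30 + 31 = 304 (1915 is not a leap year); day of year = 304 + 10 = 314
1916-06-18: days before June = 31 + 29 + 31 + 30 + 31 = 152 (1916 is a leap year); day of year = 152 + 18 = 170
Rest of 1915: 365 - 314 = 51
Total = 51 + 170 = 221

221 days


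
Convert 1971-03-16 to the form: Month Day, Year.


ISO 1971-03-16 parses as year=1971, month=03, day=16
Month 3 -> March

March 16, 1971


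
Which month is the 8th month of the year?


Month 8 of 12

August


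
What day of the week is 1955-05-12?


Date: May 12, 1955
Anchor: Jan 1, 1955. With p = 1955 - 1 = 1954: (p + p//4 - p//100 + p//400) mod 7 = (1954 + 488 - 19 + 4) mod 7 = 2427 mod 7 = 5 -> Saturday (Mon=0 ... Sun=6)
Days before May (Jan-Apr): 120; offset = 120 + 12 - 1 = 131
Weekday index = (5 + 131) mod 7 = 3

Day of the week: Thursday


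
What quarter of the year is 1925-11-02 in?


Month: November (month 11)
Q1: Jan-Mar, Q2: Apr-Jun, Q3: Jul-Sep, Q4: Oct-Dec

Q4


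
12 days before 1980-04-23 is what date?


Start: 1980-04-23, subtract 12 days
23 - 12 = 11 stays within April 1980

Result: 1980-04-11


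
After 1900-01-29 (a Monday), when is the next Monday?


Current: Monday
Target: Monday
Days ahead: 7

Next Monday: 1900-02-05


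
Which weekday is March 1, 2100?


Target: March 1, 2100
Anchor: Jan 1, 2100. With p = 2100 - 1 = 2099: (p + p//4 - p//100 + p//400) mod 7 = (2099 + 524 - 20 + 5) mod 7 = 2608 mod 7 = 4 -> Friday (Mon=0 ... Sun=6)
Days before March (Jan-Feb): 59 days
Weekday index = (4 + 59) mod 7 = 0

Monday


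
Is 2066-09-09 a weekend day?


Anchor: Jan 1, 2066. With p = 2066 - 1 = 2065: (p + p//4 - p//100 + p//400) mod 7 = (2065 + 516 - 20 + 5) mod 7 = 2566 mod 7 = 4 -> Friday (Mon=0 ... Sun=6)
Day of year: 252; offset = 251
Weekday index = (4 + 251) mod 7 = 3 -> Thursday
Weekend days: Saturday, Sunday

No


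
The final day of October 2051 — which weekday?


October 2051 has 31 days
Anchor: Jan 1, 2051. With p = 2051 - 1 = 2050: (p + p//4 - p//100 + p//400) mod 7 = (2050 + 512 - 20 + 5) mod 7 = 2547 mod 7 = 6 -> Sunday (Mon=0 ... Sun=6)
Days before October (Jan-Sep): 273; October 1 index = (6 + 273) mod 7 = 6 -> Sunday
Last day offset: 31 - 1 = 30 days
Weekday index = (6 + 30) mod 7 = 1

Tuesday, October 31


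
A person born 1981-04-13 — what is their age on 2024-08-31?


Birth: 1981-04-13
Reference: 2024-08-31
Year difference: 2024 - 1981 = 43

43 years old


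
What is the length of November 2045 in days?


November 2045

30 days


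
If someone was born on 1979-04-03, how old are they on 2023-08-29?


Birth: 1979-04-03
Reference: 2023-08-29
Year difference: 2023 - 1979 = 44

44 years old


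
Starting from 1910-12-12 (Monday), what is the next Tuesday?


Current: Monday
Target: Tuesday
Days ahead: 1

Next Tuesday: 1910-12-13


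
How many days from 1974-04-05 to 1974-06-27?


From 1974-04-05 to 1974-06-27
1974-04-05: days before April = 31 + 28 + 31 = 90 (1974 is not a leap year); day of year = 90 + 5 = 95
1974-06-27: days before June = 31 + 28 + 31 + 30 + 31 = 151 (1974 is not a leap year); day of year = 151 + 27 = 178
Same year: 178 - 95 = 83

83 days


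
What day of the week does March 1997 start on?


Target: March 1, 1997
Anchor: Jan 1, 1997. With p = 1997 - 1 = 1996: (p + p//4 - p//100 + p//400) mod 7 = (1996 + 499 - 19 + 4) mod 7 = 2480 mod 7 = 2 -> Wednesday (Mon=0 ... Sun=6)
Days before March (Jan-Feb): 59 days
Weekday index = (2 + 59) mod 7 = 5

Saturday


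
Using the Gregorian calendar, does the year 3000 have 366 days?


Gregorian leap year rule: divisible by 4, but not by 100, unless also by 400.
3000 is divisible by 100 but not 400 -> not a leap year

No


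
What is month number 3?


Month 3 of 12

March


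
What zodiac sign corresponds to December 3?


Date: December 3
Conventional tropical zodiac dates: Sagittarius from November 22 onward; Capricorn starts December 22
December 3 falls within the Sagittarius range

Sagittarius


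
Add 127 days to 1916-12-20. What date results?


Start: 1916-12-20, add 127 days
December 1916 has 31 days: 31 - 20 = 11 days to December 31 -> 116 left
January 1917 has 31 days -> 85 left
February 1917 has 28 days -> 57 left
March 1917 has 31 days -> 26 left
April 1917: 26 <= 30 -> lands on April 26

Result: 1917-04-26


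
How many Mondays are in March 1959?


March 1959 has 31 days
Anchor: Jan 1, 1959. With p = 1959 - 1 = 1958: (p + p//4 - p//100 + p//400) mod 7 = (1958 + 489 - 19 + 4) mod 7 = 2432 mod 7 = 3 -> Thursday (Mon=0 ... Sun=6)
Days before March (Jan-Feb): 59; March 1 index = (3 + 59) mod 7 = 6 -> Sunday
First Monday is March 2
Mondays: 2, 9, 16, 23, 30

5 Mondays


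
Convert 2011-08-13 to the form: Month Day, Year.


ISO 2011-08-13 parses as year=2011, month=08, day=13
Month 8 -> August

August 13, 2011


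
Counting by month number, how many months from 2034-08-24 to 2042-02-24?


From August 2034 to February 2042
8 years * 12 = 96 months, minus 6 months = 90

90 months


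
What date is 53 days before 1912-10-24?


Start: 1912-10-24, subtract 53 days
Back 24 days from October 24 reaches September 30, 1912 -> 29 left
September 1912: 30 - 29 = 1 -> lands on September 1

Result: 1912-09-01


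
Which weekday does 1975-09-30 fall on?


Date: September 30, 1975
Anchor: Jan 1, 1975. With p = 1975 - 1 = 1974: (p + p//4 - p//100 + p//400) mod 7 = (1974 + 493 - 19 + 4) mod 7 = 2452 mod 7 = 2 -> Wednesday (Mon=0 ... Sun=6)
Days before September (Jan-Aug): 243; offset = 243 + 30 - 1 = 272
Weekday index = (2 + 272) mod 7 = 1

Day of the week: Tuesday


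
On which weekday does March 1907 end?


March 1907 has 31 days
Anchor: Jan 1, 1907. With p = 1907 - 1 = 1906: (p + p//4 - p//100 + p//400) mod 7 = (1906 + 476 - 19 + 4) mod 7 = 2367 mod 7 = 1 -> Tuesday (Mon=0 ... Sun=6)
Days before March (Jan-Feb): 59; March 1 index = (1 + 59) mod 7 = 4 -> Friday
Last day offset: 31 - 1 = 30 days
Weekday index = (4 + 30) mod 7 = 6

Sunday, March 31


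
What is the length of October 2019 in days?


October 2019

31 days


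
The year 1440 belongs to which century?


Century = (year - 1) // 100 + 1
= (1440 - 1) // 100 + 1
= 1439 // 100 + 1
= 14 + 1

15th century


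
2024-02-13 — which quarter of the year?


Month: February (month 2)
Q1: Jan-Mar, Q2: Apr-Jun, Q3: Jul-Sep, Q4: Oct-Dec

Q1


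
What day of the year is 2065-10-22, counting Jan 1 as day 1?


Date: October 22, 2065
Days in months 1 through 9: 273
Plus 22 days in October

Day of year: 295


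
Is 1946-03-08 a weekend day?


Anchor: Jan 1, 1946. With p = 1946 - 1 = 1945: (p + p//4 - p//100 + p//400) mod 7 = (1945 + 486 - 19 + 4) mod 7 = 2416 mod 7 = 1 -> Tuesday (Mon=0 ... Sun=6)
Day of year: 67; offset = 66
Weekday index = (1 + 66) mod 7 = 4 -> Friday
Weekend days: Saturday, Sunday

No


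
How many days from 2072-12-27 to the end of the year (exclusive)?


Day of year: 362 of 366
Remaining = 366 - 362

4 days


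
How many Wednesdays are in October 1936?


October 1936 has 31 days
Anchor: Jan 1, 1936. With p = 1936 - 1 = 1935: (p + p//4 - p//100 + p//400) mod 7 = (1935 + 483 - 19 + 4) mod 7 = 2403 mod 7 = 2 -> Wednesday (Mon=0 ... Sun=6)
Days before October (Jan-Sep): 274; October 1 index = (2 + 274) mod 7 = 3 -> Thursday
First Wednesday is October 7
Wednesdays: 7, 14, 21, 28

4 Wednesdays


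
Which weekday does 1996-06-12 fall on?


Date: June 12, 1996
Anchor: Jan 1, 1996. With p = 1996 - 1 = 1995: (p + p//4 - p//100 + p//400) mod 7 = (1995 + 498 - 19 + 4) mod 7 = 2478 mod 7 = 0 -> Monday (Mon=0 ... Sun=6)
Days before June (Jan-May): 152; offset = 152 + 12 - 1 = 163
Weekday index = (0 + 163) mod 7 = 2

Day of the week: Wednesday


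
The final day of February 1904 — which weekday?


February 1904 has 29 days
Anchor: Jan 1, 1904. With p = 1904 - 1 = 1903: (p + p//4 - p//100 + p//400) mod 7 = (1903 + 475 - 19 + 4) mod 7 = 2363 mod 7 = 4 -> Friday (Mon=0 ... Sun=6)
Days before February (Jan): 31; February 1 index = (4 + 31) mod 7 = 0 -> Monday
Last day offset: 29 - 1 = 28 days
Weekday index = (0 + 28) mod 7 = 0

Monday, February 29


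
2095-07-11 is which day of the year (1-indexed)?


Date: July 11, 2095
Days in months 1 through 6: 181
Plus 11 days in July

Day of year: 192


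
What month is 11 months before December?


December is month 12
12 - 11 = 1

January


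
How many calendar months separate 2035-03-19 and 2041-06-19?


From March 2035 to June 2041
6 years * 12 = 72 months, plus 3 months = 75

75 months


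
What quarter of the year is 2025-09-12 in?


Month: September (month 9)
Q1: Jan-Mar, Q2: Apr-Jun, Q3: Jul-Sep, Q4: Oct-Dec

Q3


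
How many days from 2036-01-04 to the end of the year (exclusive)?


Day of year: 4 of 366
Remaining = 366 - 4

362 days


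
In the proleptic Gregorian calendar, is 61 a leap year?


Gregorian leap year rule: divisible by 4, but not by 100, unless also by 400.
61 is not divisible by 4 -> not a leap year

No


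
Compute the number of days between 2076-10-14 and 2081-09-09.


From 2076-10-14 to 2081-09-09
2076-10-14: days before October = 31 + 29 + 31 + 30 + 31 + 30 + 31 + 31 + 30 = 274 (2076 is a leap year); day of year = 274 + 14 = 288
2081-09-09: days before September = 31 + 28 + 31 + 30 + 31 + 30 + 31 + 31 = 243 (2081 is not a leap year); day of year = 243 + 9 = 252
Rest of 2076: 366 - 288 = 78
Full years 2077 (365), 2078 (365), 2079 (365), 2080 (366): 1461
Total = 78 + 1461 + 252 = 1791

1791 days


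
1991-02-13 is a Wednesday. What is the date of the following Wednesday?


Current: Wednesday
Target: Wednesday
Days ahead: 7

Next Wednesday: 1991-02-20


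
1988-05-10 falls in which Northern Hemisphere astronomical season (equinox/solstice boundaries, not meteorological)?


Date: May 10
Astronomical Spring (approx.; exact equinox/solstice day varies by year): March 20 to June 20
May 10 falls within the Spring window

Spring


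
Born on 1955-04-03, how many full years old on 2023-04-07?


Birth: 1955-04-03
Reference: 2023-04-07
Year difference: 2023 - 1955 = 68

68 years old


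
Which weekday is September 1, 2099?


Target: September 1, 2099
Anchor: Jan 1, 2099. With p = 2099 - 1 = 2098: (p + p//4 - p//100 + p//400) mod 7 = (2098 + 524 - 20 + 5) mod 7 = 2607 mod 7 = 3 -> Thursday (Mon=0 ... Sun=6)
Days before September (Jan-Aug): 243 days
Weekday index = (3 + 243) mod 7 = 1

Tuesday


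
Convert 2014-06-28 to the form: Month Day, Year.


ISO 2014-06-28 parses as year=2014, month=06, day=28
Month 6 -> June

June 28, 2014


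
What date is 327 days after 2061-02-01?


Start: 2061-02-01, add 327 days
February 2061 has 28 days: 28 - 1 = 27 days to February 28 -> 300 left
March 2061 has 31 days -> 269 left
April 2061 has 30 days -> 239 left
May 2061 has 31 days -> 208 left
June 2061 has 30 days -> 178 left
July 2061 has 31 days -> 147 left
August 2061 has 31 days -> 116 left
September 2061 has 30 days -> 86 left
October 2061 has 31 days -> 55 left
November 2061 has 30 days -> 25 left
December 2061: 25 <= 31 -> lands on December 25

Result: 2061-12-25


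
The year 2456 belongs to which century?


Century = (year - 1) // 100 + 1
= (2456 - 1) // 100 + 1
= 2455 // 100 + 1
= 24 + 1

25th century


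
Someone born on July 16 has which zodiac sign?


Date: July 16
Conventional tropical zodiac dates: Cancer from June 21 onward; Leo starts July 23
July 16 falls within the Cancer range

Cancer


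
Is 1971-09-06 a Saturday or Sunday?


Anchor: Jan 1, 1971. With p = 1971 - 1 = 1970: (p + p//4 - p//100 + p//400) mod 7 = (1970 + 492 - 19 + 4) mod 7 = 2447 mod 7 = 4 -> Friday (Mon=0 ... Sun=6)
Day of year: 249; offset = 248
Weekday index = (4 + 248) mod 7 = 0 -> Monday
Weekend days: Saturday, Sunday

No


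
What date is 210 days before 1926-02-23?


Start: 1926-02-23, subtract 210 days
Back 23 days from February 23 reaches January 31, 1926 -> 187 left
January 1926 has 31 days -> back to December 31, 1925 -> 156 left
December 1925 has 31 days -> back to November 30, 1925 -> 125 left
November 1925 has 30 days -> back to October 31, 1925 -> 95 left
October 1925 has 31 days -> back to September 30, 1925 -> 64 left
September 1925 has 30 days -> back to August 31, 1925 -> 34 left
August 1925 has 31 days -> back to July 31, 1925 -> 3 left
July 1925: 31 - 3 = 28 -> lands on July 28

Result: 1925-07-28


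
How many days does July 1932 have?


July 1932

31 days


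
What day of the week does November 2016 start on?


Target: November 1, 2016
Anchor: Jan 1, 2016. With p = 2016 - 1 = 2015: (p + p//4 - p//100 + p//400) mod 7 = (2015 + 503 - 20 + 5) mod 7 = 2503 mod 7 = 4 -> Friday (Mon=0 ... Sun=6)
Days before November (Jan-Oct): 305 days
Weekday index = (4 + 305) mod 7 = 1

Tuesday


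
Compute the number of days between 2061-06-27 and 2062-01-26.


From 2061-06-27 to 2062-01-26
2061-06-27: days before June = 31 + 28 + 31 + 30 + 31 = 151 (2061 is not a leap year); day of year = 151 + 27 = 178
2062-01-26: day of year = 26
Rest of 2061: 365 - 178 = 187
Total = 187 + 26 = 213

213 days


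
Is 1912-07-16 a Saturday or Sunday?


Anchor: Jan 1, 1912. With p = 1912 - 1 = 1911: (p + p//4 - p//100 + p//400) mod 7 = (1911 + 477 - 19 + 4) mod 7 = 2373 mod 7 = 0 -> Monday (Mon=0 ... Sun=6)
Day of year: 198; offset = 197
Weekday index = (0 + 197) mod 7 = 1 -> Tuesday
Weekend days: Saturday, Sunday

No


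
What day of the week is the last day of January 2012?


January 2012 has 31 days
Anchor: Jan 1, 2012. With p = 2012 - 1 = 2011: (p + p//4 - p//100 + p//400) mod 7 = (2011 + 502 - 20 + 5) mod 7 = 2498 mod 7 = 6 -> Sunday (Mon=0 ... Sun=6)
January 1 is the anchor itself -> Sunday
Last day offset: 31 - 1 = 30 days
Weekday index = (6 + 30) mod 7 = 1

Tuesday, January 31


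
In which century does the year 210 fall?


Century = (year - 1) // 100 + 1
= (210 - 1) // 100 + 1
= 209 // 100 + 1
= 2 + 1

3rd century


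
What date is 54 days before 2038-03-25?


Start: 2038-03-25, subtract 54 days
Back 25 days from March 25 reaches February 28, 2038 -> 29 left
February 2038 has 28 days -> back to January 31, 2038 -> 1 left
January 2038: 31 - 1 = 30 -> lands on January 30

Result: 2038-01-30


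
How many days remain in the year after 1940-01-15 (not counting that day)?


Day of year: 15 of 366
Remaining = 366 - 15

351 days


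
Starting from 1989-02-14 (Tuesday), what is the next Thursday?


Current: Tuesday
Target: Thursday
Days ahead: 2

Next Thursday: 1989-02-16


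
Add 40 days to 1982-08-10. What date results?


Start: 1982-08-10, add 40 days
August 1982 has 31 days: 31 - 10 = 21 days to August 31 -> 19 left
September 1982: 19 <= 30 -> lands on September 19

Result: 1982-09-19


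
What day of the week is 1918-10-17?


Date: October 17, 1918
Anchor: Jan 1, 1918. With p = 1918 - 1 = 1917: (p + p//4 - p//100 + p//400) mod 7 = (1917 + 479 - 19 + 4) mod 7 = 2381 mod 7 = 1 -> Tuesday (Mon=0 ... Sun=6)
Days before October (Jan-Sep): 273; offset = 273 + 17 - 1 = 289
Weekday index = (1 + 289) mod 7 = 3

Day of the week: Thursday


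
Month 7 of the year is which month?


Month 7 of 12

July


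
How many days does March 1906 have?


March 1906

31 days


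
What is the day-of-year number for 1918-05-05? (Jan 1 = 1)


Date: May 5, 1918
Days in months 1 through 4: 120
Plus 5 days in May

Day of year: 125


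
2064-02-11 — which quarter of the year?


Month: February (month 2)
Q1: Jan-Mar, Q2: Apr-Jun, Q3: Jul-Sep, Q4: Oct-Dec

Q1


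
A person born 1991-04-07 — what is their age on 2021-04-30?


Birth: 1991-04-07
Reference: 2021-04-30
Year difference: 2021 - 1991 = 30

30 years old


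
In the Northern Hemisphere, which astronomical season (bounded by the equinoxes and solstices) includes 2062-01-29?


Date: January 29
Astronomical Winter (approx.; exact equinox/solstice day varies by year): December 21 to March 19
January 29 falls within the Winter window

Winter


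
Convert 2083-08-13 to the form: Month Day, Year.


ISO 2083-08-13 parses as year=2083, month=08, day=13
Month 8 -> August

August 13, 2083


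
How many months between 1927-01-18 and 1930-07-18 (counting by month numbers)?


From January 1927 to July 1930
3 years * 12 = 36 months, plus 6 months = 42

42 months


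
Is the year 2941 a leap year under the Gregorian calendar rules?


Gregorian leap year rule: divisible by 4, but not by 100, unless also by 400.
2941 is not divisible by 4 -> not a leap year

No


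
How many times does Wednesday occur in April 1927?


April 1927 has 30 days
Anchor: Jan 1, 1927. With p = 1927 - 1 = 1926: (p + p//4 - p//100 + p//400) mod 7 = (1926 + 481 - 19 + 4) mod 7 = 2392 mod 7 = 5 -> Saturday (Mon=0 ... Sun=6)
Days before April (Jan-Mar): 90; April 1 index = (5 + 90) mod 7 = 4 -> Friday
First Wednesday is April 6
Wednesdays: 6, 13, 20, 27

4 Wednesdays


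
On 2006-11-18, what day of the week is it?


Date: November 18, 2006
Anchor: Jan 1, 2006. With p = 2006 - 1 = 2005: (p + p//4 - p//100 + p//400) mod 7 = (2005 + 501 - 20 + 5) mod 7 = 2491 mod 7 = 6 -> Sunday (Mon=0 ... Sun=6)
Days before November (Jan-Oct): 304; offset = 304 + 18 - 1 = 321
Weekday index = (6 + 321) mod 7 = 5

Day of the week: Saturday


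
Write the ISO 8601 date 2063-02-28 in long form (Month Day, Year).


ISO 2063-02-28 parses as year=2063, month=02, day=28
Month 2 -> February

February 28, 2063


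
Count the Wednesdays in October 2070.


October 2070 has 31 days
Anchor: Jan 1, 2070. With p = 2070 - 1 = 2069: (p + p//4 - p//100 + p//400) mod 7 = (2069 + 517 - 20 + 5) mod 7 = 2571 mod 7 = 2 -> Wednesday (Mon=0 ... Sun=6)
Days before October (Jan-Sep): 273; October 1 index = (2 + 273) mod 7 = 2 -> Wednesday
First Wednesday is October 1
Wednesdays: 1, 8, 15, 22, 29

5 Wednesdays


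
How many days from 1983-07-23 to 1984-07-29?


From 1983-07-23 to 1984-07-29
1983-07-23: days before July = 31 + 28 + 31 + 30 + 31 + 30 = 181 (1983 is not a leap year); day of year = 181 + 23 = 204
1984-07-29: days before July = 31 + 29 + 31 + 30 + 31 + 30 = 182 (1984 is a leap year); day of year = 182 + 29 = 211
Rest of 1983: 365 - 204 = 161
Total = 161 + 211 = 372

372 days


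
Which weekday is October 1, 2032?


Target: October 1, 2032
Anchor: Jan 1, 2032. With p = 2032 - 1 = 2031: (p + p//4 - p//100 + p//400) mod 7 = (2031 + 507 - 20 + 5) mod 7 = 2523 mod 7 = 3 -> Thursday (Mon=0 ... Sun=6)
Days before October (Jan-Sep): 274 days
Weekday index = (3 + 274) mod 7 = 4

Friday


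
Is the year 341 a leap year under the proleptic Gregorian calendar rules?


Gregorian leap year rule: divisible by 4, but not by 100, unless also by 400.
341 is not divisible by 4 -> not a leap year

No


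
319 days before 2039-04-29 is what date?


Start: 2039-04-29, subtract 319 days
Back 29 days from April 29 reaches March 31, 2039 -> 290 left
March 2039 has 31 days -> back to February 28, 2039 -> 259 left
February 2039 has 28 days -> back to January 31, 2039 -> 231 left
January 2039 has 31 days -> back to December 31, 2038 -> 200 left
December 2038 has 31 days -> back to November 30, 2038 -> 169 left
November 2038 has 30 days -> back to October 31, 2038 -> 139 left
October 2038 has 31 days -> back to September 30, 2038 -> 108 left
September 2038 has 30 days -> back to August 31, 2038 -> 78 left
August 2038 has 31 days -> back to July 31, 2038 -> 47 left
July 2038 has 31 days -> back to June 30, 2038 -> 16 left
June 2038: 30 - 16 = 14 -> lands on June 14

Result: 2038-06-14


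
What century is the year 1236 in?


Century = (year - 1) // 100 + 1
= (1236 - 1) // 100 + 1
= 1235 // 100 + 1
= 12 + 1

13th century


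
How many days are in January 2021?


January 2021

31 days


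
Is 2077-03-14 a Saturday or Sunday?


Anchor: Jan 1, 2077. With p = 2077 - 1 = 2076: (p + p//4 - p//100 + p//400) mod 7 = (2076 + 519 - 20 + 5) mod 7 = 2580 mod 7 = 4 -> Friday (Mon=0 ... Sun=6)
Day of year: 73; offset = 72
Weekday index = (4 + 72) mod 7 = 6 -> Sunday
Weekend days: Saturday, Sunday

Yes


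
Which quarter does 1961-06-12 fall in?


Month: June (month 6)
Q1: Jan-Mar, Q2: Apr-Jun, Q3: Jul-Sep, Q4: Oct-Dec

Q2


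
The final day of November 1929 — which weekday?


November 1929 has 30 days
Anchor: Jan 1, 1929. With p = 1929 - 1 = 1928: (p + p//4 - p//100 + p//400) mod 7 = (1928 + 482 - 19 + 4) mod 7 = 2395 mod 7 = 1 -> Tuesday (Mon=0 ... Sun=6)
Days before November (Jan-Oct): 304; November 1 index = (1 + 304) mod 7 = 4 -> Friday
Last day offset: 30 - 1 = 29 days
Weekday index = (4 + 29) mod 7 = 5

Saturday, November 30


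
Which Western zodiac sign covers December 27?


Date: December 27
Conventional tropical zodiac dates: Capricorn from December 22 onward; Aquarius starts January 20
December 27 falls within the Capricorn range

Capricorn
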